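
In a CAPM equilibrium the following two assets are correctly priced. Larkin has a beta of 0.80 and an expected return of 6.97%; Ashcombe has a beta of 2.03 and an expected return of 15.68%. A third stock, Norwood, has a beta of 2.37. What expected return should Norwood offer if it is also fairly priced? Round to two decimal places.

18.09%

MRP (SML slope) = (15.68% − 6.97%) / (2.03 − 0.80) = 8.71% / 1.23 = 7.0813%
R_f (intercept) = 6.97% − 0.80 × 7.0813% = 1.3050%
E(R_Norwood) = R_f + β × MRP = 1.3050% + 2.37 × 7.0813% = 18.09%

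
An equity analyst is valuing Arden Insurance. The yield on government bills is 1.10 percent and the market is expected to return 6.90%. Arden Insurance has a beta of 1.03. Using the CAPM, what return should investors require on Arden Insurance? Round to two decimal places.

7.07%

Market risk premium = E(R_m) − R_f = 6.90% − 1.10% = 5.80%
E(R) = R_f + β × MRP = 1.10% + 1.03 × 5.80% = 7.07%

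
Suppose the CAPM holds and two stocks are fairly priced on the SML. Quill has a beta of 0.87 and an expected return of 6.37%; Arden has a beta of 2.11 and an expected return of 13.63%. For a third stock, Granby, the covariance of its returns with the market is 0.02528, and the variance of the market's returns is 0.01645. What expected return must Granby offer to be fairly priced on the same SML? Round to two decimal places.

MRP = (13.63% − 6.37%) / (2.11 − 0.87) = 5.8548%
R_f = 6.37% − 0.87 × 5.8548% = 1.2763%
β_Granby = Cov / Var(R_m) = 0.02528 / 0.01645 = 1.5368
E(R_Granby) = R_f + β × MRP = 1.2763% + 1.5368 × 5.8548% = 10.27%

10.27%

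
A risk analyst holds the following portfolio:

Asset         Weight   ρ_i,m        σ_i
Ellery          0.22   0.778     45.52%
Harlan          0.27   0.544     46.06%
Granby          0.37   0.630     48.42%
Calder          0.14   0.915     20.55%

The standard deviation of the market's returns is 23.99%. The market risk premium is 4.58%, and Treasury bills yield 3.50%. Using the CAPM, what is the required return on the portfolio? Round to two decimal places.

β_Ellery = 0.778 × 45.52% / 23.99% = 1.4762
β_Harlan = 0.544 × 46.06% / 23.99% = 1.0445
β_Granby = 0.630 × 48.42% / 23.99% = 1.2716
β_Calder = 0.915 × 20.55% / 23.99% = 0.7838
β_P = Σ w_i β_i = 0.22×1.4762 + 0.27×1.0445 + 0.37×1.2716 + 0.14×0.7838 = 1.1870
E(R_P) = R_f + β_P × MRP = 3.50% + 1.1870 × 4.58% = 8.94%

8.94%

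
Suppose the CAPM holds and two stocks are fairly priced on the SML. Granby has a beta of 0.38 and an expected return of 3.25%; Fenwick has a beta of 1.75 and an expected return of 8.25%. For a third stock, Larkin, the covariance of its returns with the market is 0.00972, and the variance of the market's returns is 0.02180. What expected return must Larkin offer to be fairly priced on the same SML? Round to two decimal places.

3.49%

MRP = (8.25% − 3.25%) / (1.75 − 0.38) = 3.6496%
R_f = 3.25% − 0.38 × 3.6496% = 1.8632%
β_Larkin = Cov / Var(R_m) = 0.00972 / 0.02180 = 0.4459
E(R_Larkin) = R_f + β × MRP = 1.8632% + 0.4459 × 3.6496% = 3.49%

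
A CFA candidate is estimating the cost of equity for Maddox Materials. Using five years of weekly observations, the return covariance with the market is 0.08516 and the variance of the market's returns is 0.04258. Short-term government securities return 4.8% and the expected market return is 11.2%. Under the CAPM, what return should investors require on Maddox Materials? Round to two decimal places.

17.60%

β = Cov(R_i, R_m) / Var(R_m) = 0.08516 / 0.04258 = 2.0000
MRP = 11.2% − 4.8% = 6.40%
E(R) = R_f + β × MRP = 4.8% + 2.0000 × 6.4% = 17.60%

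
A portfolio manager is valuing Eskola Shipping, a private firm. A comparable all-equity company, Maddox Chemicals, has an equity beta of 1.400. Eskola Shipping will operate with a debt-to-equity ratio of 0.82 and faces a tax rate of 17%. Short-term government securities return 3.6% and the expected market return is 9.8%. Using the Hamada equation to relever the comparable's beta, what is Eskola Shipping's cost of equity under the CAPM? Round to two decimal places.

β_L = β_U × [1 + (1 − t)(D/E)] = 1.400 × [1 + (1 − 0.17) × 0.82]
    = 1.400 × [1 + 0.83 × 0.82] = 1.400 × 1.6806 = 2.3528
MRP = 9.8% − 3.6% = 6.20%
E(R) = R_f + β_L × MRP = 3.6% + 2.3528 × 6.2% = 18.19%

18.19%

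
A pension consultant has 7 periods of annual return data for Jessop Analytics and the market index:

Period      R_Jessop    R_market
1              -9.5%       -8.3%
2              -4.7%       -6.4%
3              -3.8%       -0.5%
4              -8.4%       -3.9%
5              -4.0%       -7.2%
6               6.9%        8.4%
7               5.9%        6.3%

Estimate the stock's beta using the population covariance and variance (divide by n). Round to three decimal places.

0.889

Mean R_i = (-9.5 − 4.7 − 3.8 − 8.4 − 4.0 + 6.9 + 5.9) / 7 = -2.5143%
Mean R_m = (-8.3 − 6.4 − 0.5 − 3.9 − 7.2 + 8.4 + 6.3) / 7 = -1.6571%
Σ(R_i − R̄_i)(R_m − R̄_m) = 238.3543  ⇒  Cov = 238.3543 / 7 = 34.0506
Σ(R_m − R̄_m)² = 268.1771  ⇒  Var(R_m) = 268.1771 / 7 = 38.3110
β = Cov / Var(R_m) = 34.0506 / 38.3110 = 0.8888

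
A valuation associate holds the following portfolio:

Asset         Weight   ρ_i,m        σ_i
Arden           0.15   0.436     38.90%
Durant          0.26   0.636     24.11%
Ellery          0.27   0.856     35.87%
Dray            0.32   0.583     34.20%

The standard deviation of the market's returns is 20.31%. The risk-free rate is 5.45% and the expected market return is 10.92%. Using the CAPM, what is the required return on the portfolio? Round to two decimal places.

11.16%

β_Arden = 0.436 × 38.90% / 20.31% = 0.8351
β_Durant = 0.636 × 24.11% / 20.31% = 0.7550
β_Ellery = 0.856 × 35.87% / 20.31% = 1.5118
β_Dray = 0.583 × 34.20% / 20.31% = 0.9817
β_P = Σ w_i β_i = 0.15×0.8351 + 0.26×0.7550 + 0.27×1.5118 + 0.32×0.9817 = 1.0439
MRP = 10.92% − 5.45% = 5.47%
E(R_P) = R_f + β_P × MRP = 5.45% + 1.0439 × 5.47% = 11.16%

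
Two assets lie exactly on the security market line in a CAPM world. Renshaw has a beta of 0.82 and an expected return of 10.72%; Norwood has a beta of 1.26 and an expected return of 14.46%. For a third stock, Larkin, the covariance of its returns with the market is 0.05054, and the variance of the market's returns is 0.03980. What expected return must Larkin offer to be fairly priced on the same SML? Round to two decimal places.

MRP = (14.46% − 10.72%) / (1.26 − 0.82) = 8.5000%
R_f = 10.72% − 0.82 × 8.5000% = 3.7500%
β_Larkin = Cov / Var(R_m) = 0.05054 / 0.03980 = 1.2698
E(R_Larkin) = R_f + β × MRP = 3.7500% + 1.2698 × 8.5000% = 14.54%

14.54%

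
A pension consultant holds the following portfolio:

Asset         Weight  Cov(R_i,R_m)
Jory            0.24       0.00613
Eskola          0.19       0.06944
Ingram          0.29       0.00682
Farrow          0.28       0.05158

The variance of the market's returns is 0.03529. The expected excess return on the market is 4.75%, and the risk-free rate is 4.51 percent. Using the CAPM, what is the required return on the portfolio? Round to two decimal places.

β_Jory = 0.00613 / 0.03529 = 0.1737
β_Eskola = 0.06944 / 0.03529 = 1.9677
β_Ingram = 0.00682 / 0.03529 = 0.1933
β_Farrow = 0.05158 / 0.03529 = 1.4616
β_P = Σ w_i β_i = 0.24×0.1737 + 0.19×1.9677 + 0.29×0.1933 + 0.28×1.4616 = 0.8809
E(R_P) = R_f + β_P × MRP = 4.51% + 0.8809 × 4.75% = 8.69%

8.69%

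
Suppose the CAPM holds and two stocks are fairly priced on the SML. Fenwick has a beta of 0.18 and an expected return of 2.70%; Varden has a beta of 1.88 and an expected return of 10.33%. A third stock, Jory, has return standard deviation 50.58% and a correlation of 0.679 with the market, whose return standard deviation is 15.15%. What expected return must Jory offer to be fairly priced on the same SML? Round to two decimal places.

MRP = (10.33% − 2.70%) / (1.88 − 0.18) = 4.4882%
R_f = 2.70% − 0.18 × 4.4882% = 1.8921%
β_Jory = ρ·σ_i/σ_m = 0.679 × 50.58 / 15.15 = 2.2669
E(R_Jory) = R_f + β × MRP = 1.8921% + 2.2669 × 4.4882% = 12.07%

12.07%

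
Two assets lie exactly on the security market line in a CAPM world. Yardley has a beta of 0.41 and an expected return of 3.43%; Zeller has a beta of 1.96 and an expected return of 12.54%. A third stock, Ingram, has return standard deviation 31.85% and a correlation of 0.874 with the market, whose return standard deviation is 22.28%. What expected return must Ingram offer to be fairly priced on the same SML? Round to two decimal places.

MRP = (12.54% − 3.43%) / (1.96 − 0.41) = 5.8774%
R_f = 3.43% − 0.41 × 5.8774% = 1.0203%
β_Ingram = ρ·σ_i/σ_m = 0.874 × 31.85 / 22.28 = 1.2494
E(R_Ingram) = R_f + β × MRP = 1.0203% + 1.2494 × 5.8774% = 8.36%

8.36%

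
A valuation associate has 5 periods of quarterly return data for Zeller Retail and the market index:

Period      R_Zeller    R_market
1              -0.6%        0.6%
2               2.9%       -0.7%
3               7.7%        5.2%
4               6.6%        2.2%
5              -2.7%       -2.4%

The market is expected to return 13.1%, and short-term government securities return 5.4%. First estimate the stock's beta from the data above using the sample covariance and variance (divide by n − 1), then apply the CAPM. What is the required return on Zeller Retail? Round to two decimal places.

Mean R_i = (-0.6 + 2.9 + 7.7 + 6.6 − 2.7) / 5 = 2.7800%
Mean R_m = (0.6 − 0.7 + 5.2 + 2.2 − 2.4) / 5 = 0.9800%
Σ(R_i − R̄_i)(R_m − R̄_m) = 45.0280  ⇒  Cov = 45.0280 / 4 = 11.2570
Σ(R_m − R̄_m)² = 33.6880  ⇒  Var(R_m) = 33.6880 / 4 = 8.4220
β = Cov / Var(R_m) = 11.2570 / 8.4220 = 1.3366
MRP = 13.1% − 5.4% = 7.70%
E(R) = R_f + β × MRP = 5.4% + 1.3366 × 7.7% = 15.69%

15.69%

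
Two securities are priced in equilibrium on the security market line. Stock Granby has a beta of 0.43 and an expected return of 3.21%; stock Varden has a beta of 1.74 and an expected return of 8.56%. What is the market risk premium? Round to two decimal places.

4.08%

Both satisfy E(R) = R_f + β·MRP, so the slope of the SML is
MRP = (8.56% − 3.21%) / (1.74 − 0.43) = 5.35% / 1.31 = 4.0840%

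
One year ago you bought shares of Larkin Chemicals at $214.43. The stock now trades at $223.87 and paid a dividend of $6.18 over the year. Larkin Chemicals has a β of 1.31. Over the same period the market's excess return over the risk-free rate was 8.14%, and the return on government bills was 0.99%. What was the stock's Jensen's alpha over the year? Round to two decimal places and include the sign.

-4.37%

Realised HPR = (P1 + D1 − P0) / P0 = (223.87 + 6.18 − 214.43) / 214.43 = 15.62 / 214.43 = 7.2844%
CAPM required = R_f + β·MRP = 0.99% + 1.31 × 8.14% = 11.6534%
α = realised − required = 7.2844% − 11.6534% = -4.37%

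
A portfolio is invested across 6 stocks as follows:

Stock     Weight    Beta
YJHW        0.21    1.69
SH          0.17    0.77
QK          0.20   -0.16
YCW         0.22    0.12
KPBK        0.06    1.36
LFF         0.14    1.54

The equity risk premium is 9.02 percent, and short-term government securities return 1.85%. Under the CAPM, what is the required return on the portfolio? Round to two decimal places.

8.86%

β_P = Σ w_i β_i = 0.21×1.69 + 0.17×0.77 + 0.20×-0.16 + 0.22×0.12 + 0.06×1.36 + 0.14×1.54 = 0.7774
E(R_P) = R_f + β_P × MRP = 1.85% + 0.7774 × 9.02% = 8.86%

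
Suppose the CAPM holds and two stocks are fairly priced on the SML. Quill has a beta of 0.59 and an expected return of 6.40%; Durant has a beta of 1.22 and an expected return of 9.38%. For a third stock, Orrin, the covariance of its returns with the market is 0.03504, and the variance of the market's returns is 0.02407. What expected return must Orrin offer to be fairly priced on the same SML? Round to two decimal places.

MRP = (9.38% − 6.40%) / (1.22 − 0.59) = 4.7302%
R_f = 6.40% − 0.59 × 4.7302% = 3.6092%
β_Orrin = Cov / Var(R_m) = 0.03504 / 0.02407 = 1.4558
E(R_Orrin) = R_f + β × MRP = 3.6092% + 1.4558 × 4.7302% = 10.50%

10.50%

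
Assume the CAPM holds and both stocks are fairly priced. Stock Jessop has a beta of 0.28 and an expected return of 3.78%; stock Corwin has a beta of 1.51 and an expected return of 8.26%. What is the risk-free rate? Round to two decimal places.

2.76%

Both satisfy E(R) = R_f + β·MRP, so the slope of the SML is
MRP = (8.26% − 3.78%) / (1.51 − 0.28) = 4.48% / 1.23 = 3.6423%
R_f = E(R_Jessop) − β_Jessop·MRP = 3.78% − 0.28 × 3.6423% = 2.7602%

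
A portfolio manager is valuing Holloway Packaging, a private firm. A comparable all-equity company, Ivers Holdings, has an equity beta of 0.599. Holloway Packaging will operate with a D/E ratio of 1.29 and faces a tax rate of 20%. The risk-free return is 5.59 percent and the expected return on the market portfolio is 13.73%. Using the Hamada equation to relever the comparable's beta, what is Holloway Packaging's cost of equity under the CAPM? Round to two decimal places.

β_L = β_U × [1 + (1 − t)(D/E)] = 0.599 × [1 + (1 − 0.20) × 1.29]
    = 0.599 × [1 + 0.80 × 1.29] = 0.599 × 2.0320 = 1.2172
MRP = 13.73% − 5.59% = 8.14%
E(R) = R_f + β_L × MRP = 5.59% + 1.2172 × 8.14% = 15.50%

15.50%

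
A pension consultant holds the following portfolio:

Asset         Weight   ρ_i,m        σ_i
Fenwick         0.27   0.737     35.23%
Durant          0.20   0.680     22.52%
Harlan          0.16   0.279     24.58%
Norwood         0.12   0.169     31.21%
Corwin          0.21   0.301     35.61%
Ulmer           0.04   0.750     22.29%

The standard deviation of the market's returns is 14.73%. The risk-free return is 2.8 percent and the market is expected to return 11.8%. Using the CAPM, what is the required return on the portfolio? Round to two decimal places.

11.80%

β_Fenwick = 0.737 × 35.23% / 14.73% = 1.7627
β_Durant = 0.680 × 22.52% / 14.73% = 1.0396
β_Harlan = 0.279 × 24.58% / 14.73% = 0.4656
β_Norwood = 0.169 × 31.21% / 14.73% = 0.3581
β_Corwin = 0.301 × 35.61% / 14.73% = 0.7277
β_Ulmer = 0.750 × 22.29% / 14.73% = 1.1349
β_P = Σ w_i β_i = 0.27×1.7627 + 0.20×1.0396 + 0.16×0.4656 + 0.12×0.3581 + 0.21×0.7277 + 0.04×1.1349 = 0.9995
MRP = 11.8% − 2.8% = 9.00%
E(R_P) = R_f + β_P × MRP = 2.8% + 0.9995 × 9.0% = 11.80%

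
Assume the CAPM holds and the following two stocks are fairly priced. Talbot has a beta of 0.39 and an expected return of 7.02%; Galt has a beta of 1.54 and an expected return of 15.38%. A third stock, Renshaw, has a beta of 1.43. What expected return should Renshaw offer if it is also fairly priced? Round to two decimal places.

14.58%

MRP (SML slope) = (15.38% − 7.02%) / (1.54 − 0.39) = 8.36% / 1.15 = 7.2696%
R_f (intercept) = 7.02% − 0.39 × 7.2696% = 4.1849%
E(R_Renshaw) = R_f + β × MRP = 4.1849% + 1.43 × 7.2696% = 14.58%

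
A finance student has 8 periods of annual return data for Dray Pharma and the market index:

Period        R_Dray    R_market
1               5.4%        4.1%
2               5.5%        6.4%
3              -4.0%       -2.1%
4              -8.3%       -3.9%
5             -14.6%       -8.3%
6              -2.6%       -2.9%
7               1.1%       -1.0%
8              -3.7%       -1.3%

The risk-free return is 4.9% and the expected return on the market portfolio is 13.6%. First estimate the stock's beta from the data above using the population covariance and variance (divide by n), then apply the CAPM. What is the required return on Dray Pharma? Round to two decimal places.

17.11%

Mean R_i = (5.4 + 5.5 − 4.0 − 8.3 − 14.6 − 2.6 + 1.1 − 3.7) / 8 = -2.6500%
Mean R_m = (4.1 + 6.4 − 2.1 − 3.9 − 8.3 − 2.9 − 1.0 − 1.3) / 8 = -1.1250%
Σ(R_i − R̄_i)(R_m − R̄_m) = 206.6900  ⇒  Cov = 206.6900 / 8 = 25.8363
Σ(R_m − R̄_m)² = 147.2550  ⇒  Var(R_m) = 147.2550 / 8 = 18.4069
β = Cov / Var(R_m) = 25.8363 / 18.4069 = 1.4036
MRP = 13.6% − 4.9% = 8.70%
E(R) = R_f + β × MRP = 4.9% + 1.4036 × 8.7% = 17.11%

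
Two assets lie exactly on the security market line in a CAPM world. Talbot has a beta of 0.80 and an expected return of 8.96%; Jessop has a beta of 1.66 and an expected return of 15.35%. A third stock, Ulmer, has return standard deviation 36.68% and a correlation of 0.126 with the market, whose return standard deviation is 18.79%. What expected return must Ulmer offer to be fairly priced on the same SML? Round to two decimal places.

MRP = (15.35% − 8.96%) / (1.66 − 0.80) = 7.4302%
R_f = 8.96% − 0.80 × 7.4302% = 3.0158%
β_Ulmer = ρ·σ_i/σ_m = 0.126 × 36.68 / 18.79 = 0.2460
E(R_Ulmer) = R_f + β × MRP = 3.0158% + 0.2460 × 7.4302% = 4.84%

4.84%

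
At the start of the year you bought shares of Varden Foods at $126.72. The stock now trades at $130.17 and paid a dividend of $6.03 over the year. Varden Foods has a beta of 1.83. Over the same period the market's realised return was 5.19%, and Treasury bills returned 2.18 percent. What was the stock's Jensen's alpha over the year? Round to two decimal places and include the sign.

Realised HPR = (P1 + D1 − P0) / P0 = (130.17 + 6.03 − 126.72) / 126.72 = 9.48 / 126.72 = 7.4811%
MRP = 5.19% − 2.18% = 3.01%
CAPM required = R_f + β·MRP = 2.18% + 1.83 × 3.01% = 7.6883%
α = realised − required = 7.4811% − 7.6883% = -0.21%

-0.21%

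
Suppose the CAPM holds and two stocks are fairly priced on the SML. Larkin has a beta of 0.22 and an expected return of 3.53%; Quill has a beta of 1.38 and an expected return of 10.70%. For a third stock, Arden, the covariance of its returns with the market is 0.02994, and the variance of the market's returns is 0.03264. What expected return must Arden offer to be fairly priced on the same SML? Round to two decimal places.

MRP = (10.70% − 3.53%) / (1.38 − 0.22) = 6.1810%
R_f = 3.53% − 0.22 × 6.1810% = 2.1702%
β_Arden = Cov / Var(R_m) = 0.02994 / 0.03264 = 0.9173
E(R_Arden) = R_f + β × MRP = 2.1702% + 0.9173 × 6.1810% = 7.84%

7.84%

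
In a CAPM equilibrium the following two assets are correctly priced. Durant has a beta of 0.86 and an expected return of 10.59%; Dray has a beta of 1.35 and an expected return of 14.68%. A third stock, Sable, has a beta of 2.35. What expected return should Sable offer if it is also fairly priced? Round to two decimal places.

23.03%

MRP (SML slope) = (14.68% − 10.59%) / (1.35 − 0.86) = 4.09% / 0.49 = 8.3469%
R_f (intercept) = 10.59% − 0.86 × 8.3469% = 3.4117%
E(R_Sable) = R_f + β × MRP = 3.4117% + 2.35 × 8.3469% = 23.03%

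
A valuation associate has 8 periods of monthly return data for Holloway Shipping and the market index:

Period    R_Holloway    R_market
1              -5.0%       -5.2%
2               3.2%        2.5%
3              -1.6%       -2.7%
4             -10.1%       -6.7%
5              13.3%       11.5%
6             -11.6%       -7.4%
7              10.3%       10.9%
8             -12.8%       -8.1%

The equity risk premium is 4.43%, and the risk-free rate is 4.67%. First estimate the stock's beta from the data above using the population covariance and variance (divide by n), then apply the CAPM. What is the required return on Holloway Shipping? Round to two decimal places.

10.06%

Mean R_i = (-5.0 + 3.2 − 1.6 − 10.1 + 13.3 − 11.6 + 10.3 − 12.8) / 8 = -1.7875%
Mean R_m = (-5.2 + 2.5 − 2.7 − 6.7 + 11.5 − 7.4 + 10.9 − 8.1) / 8 = -0.6500%
Σ(R_i − R̄_i)(R_m − R̄_m) = 551.4350  ⇒  Cov = 551.4350 / 8 = 68.9294
Σ(R_m − R̄_m)² = 453.5200  ⇒  Var(R_m) = 453.5200 / 8 = 56.6900
β = Cov / Var(R_m) = 68.9294 / 56.6900 = 1.2159
E(R) = R_f + β × MRP = 4.67% + 1.2159 × 4.43% = 10.06%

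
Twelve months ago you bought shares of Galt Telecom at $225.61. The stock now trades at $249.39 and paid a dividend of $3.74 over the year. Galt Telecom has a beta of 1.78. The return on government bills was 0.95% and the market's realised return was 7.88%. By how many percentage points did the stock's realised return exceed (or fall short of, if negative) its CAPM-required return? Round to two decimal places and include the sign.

Realised HPR = (P1 + D1 − P0) / P0 = (249.39 + 3.74 − 225.61) / 225.61 = 27.52 / 225.61 = 12.1980%
MRP = 7.88% − 0.95% = 6.93%
CAPM required = R_f + β·MRP = 0.95% + 1.78 × 6.93% = 13.2854%
α = realised − required = 12.1980% − 13.2854% = -1.09%

-1.09%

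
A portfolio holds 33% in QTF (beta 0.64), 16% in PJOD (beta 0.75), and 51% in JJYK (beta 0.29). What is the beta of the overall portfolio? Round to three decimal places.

β_P = Σ w_i β_i = 0.33×0.64 + 0.16×0.75 + 0.51×0.29 = 0.4791

0.479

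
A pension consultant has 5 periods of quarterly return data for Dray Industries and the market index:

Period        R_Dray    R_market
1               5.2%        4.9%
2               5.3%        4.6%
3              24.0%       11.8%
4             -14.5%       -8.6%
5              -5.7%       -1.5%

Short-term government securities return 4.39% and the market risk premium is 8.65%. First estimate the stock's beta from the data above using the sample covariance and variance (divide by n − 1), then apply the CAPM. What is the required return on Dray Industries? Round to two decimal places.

Mean R_i = (5.2 + 5.3 + 24.0 − 14.5 − 5.7) / 5 = 2.8600%
Mean R_m = (4.9 + 4.6 + 11.8 − 8.6 − 1.5) / 5 = 2.2400%
Σ(R_i − R̄_i)(R_m − R̄_m) = 434.2780  ⇒  Cov = 434.2780 / 4 = 108.5695
Σ(R_m − R̄_m)² = 235.5320  ⇒  Var(R_m) = 235.5320 / 4 = 58.8830
β = Cov / Var(R_m) = 108.5695 / 58.8830 = 1.8438
E(R) = R_f + β × MRP = 4.39% + 1.8438 × 8.65% = 20.34%

20.34%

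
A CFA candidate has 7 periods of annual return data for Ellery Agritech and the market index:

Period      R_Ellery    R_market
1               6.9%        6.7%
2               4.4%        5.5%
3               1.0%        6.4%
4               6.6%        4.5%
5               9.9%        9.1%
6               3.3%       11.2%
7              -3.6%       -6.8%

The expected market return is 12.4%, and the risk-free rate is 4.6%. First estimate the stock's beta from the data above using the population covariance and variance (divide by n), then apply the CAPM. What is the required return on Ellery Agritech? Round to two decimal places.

8.86%

Mean R_i = (6.9 + 4.4 + 1.0 + 6.6 + 9.9 + 3.3 − 3.6) / 7 = 4.0714%
Mean R_m = (6.7 + 5.5 + 6.4 + 4.5 + 9.1 + 11.2 − 6.8) / 7 = 5.2286%
Σ(R_i − R̄_i)(R_m − R̄_m) = 109.0457  ⇒  Cov = 109.0457 / 7 = 15.5780
Σ(R_m − R̄_m)² = 199.4743  ⇒  Var(R_m) = 199.4743 / 7 = 28.4963
β = Cov / Var(R_m) = 15.5780 / 28.4963 = 0.5467
MRP = 12.4% − 4.6% = 7.80%
E(R) = R_f + β × MRP = 4.6% + 0.5467 × 7.8% = 8.86%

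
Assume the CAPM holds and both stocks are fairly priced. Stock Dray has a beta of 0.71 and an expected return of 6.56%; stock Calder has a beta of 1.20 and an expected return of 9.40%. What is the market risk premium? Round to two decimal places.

5.80%

Both satisfy E(R) = R_f + β·MRP, so the slope of the SML is
MRP = (9.40% − 6.56%) / (1.20 − 0.71) = 2.84% / 0.49 = 5.7959%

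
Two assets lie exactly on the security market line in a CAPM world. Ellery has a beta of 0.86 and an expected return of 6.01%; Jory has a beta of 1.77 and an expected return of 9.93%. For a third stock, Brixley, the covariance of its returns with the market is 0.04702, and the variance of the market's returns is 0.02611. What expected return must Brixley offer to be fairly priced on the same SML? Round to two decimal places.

MRP = (9.93% − 6.01%) / (1.77 − 0.86) = 4.3077%
R_f = 6.01% − 0.86 × 4.3077% = 2.3054%
β_Brixley = Cov / Var(R_m) = 0.04702 / 0.02611 = 1.8008
E(R_Brixley) = R_f + β × MRP = 2.3054% + 1.8008 × 4.3077% = 10.06%

10.06%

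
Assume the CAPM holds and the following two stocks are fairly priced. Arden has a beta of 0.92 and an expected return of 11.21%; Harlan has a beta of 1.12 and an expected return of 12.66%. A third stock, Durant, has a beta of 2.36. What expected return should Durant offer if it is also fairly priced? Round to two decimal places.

MRP (SML slope) = (12.66% − 11.21%) / (1.12 − 0.92) = 1.45% / 0.20 = 7.2500%
R_f (intercept) = 11.21% − 0.92 × 7.2500% = 4.5400%
E(R_Durant) = R_f + β × MRP = 4.5400% + 2.36 × 7.2500% = 21.65%

21.65%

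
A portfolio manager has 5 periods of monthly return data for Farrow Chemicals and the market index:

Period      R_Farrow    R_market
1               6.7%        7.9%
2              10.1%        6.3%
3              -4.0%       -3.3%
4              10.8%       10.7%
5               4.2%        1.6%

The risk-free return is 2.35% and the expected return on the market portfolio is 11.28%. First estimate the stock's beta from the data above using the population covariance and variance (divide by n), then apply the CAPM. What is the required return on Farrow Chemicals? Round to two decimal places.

Mean R_i = (6.7 + 10.1 − 4.0 + 10.8 + 4.2) / 5 = 5.5600%
Mean R_m = (7.9 + 6.3 − 3.3 + 10.7 + 1.6) / 5 = 4.6400%
Σ(R_i − R̄_i)(R_m − R̄_m) = 123.0480  ⇒  Cov = 123.0480 / 5 = 24.6096
Σ(R_m − R̄_m)² = 122.3920  ⇒  Var(R_m) = 122.3920 / 5 = 24.4784
β = Cov / Var(R_m) = 24.6096 / 24.4784 = 1.0054
MRP = 11.28% − 2.35% = 8.93%
E(R) = R_f + β × MRP = 2.35% + 1.0054 × 8.93% = 11.33%

11.33%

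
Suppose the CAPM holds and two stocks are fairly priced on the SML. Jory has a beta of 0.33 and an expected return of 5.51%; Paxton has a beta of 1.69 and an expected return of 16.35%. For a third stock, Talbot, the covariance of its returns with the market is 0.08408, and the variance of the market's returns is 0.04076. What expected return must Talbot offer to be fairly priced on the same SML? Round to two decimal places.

19.32%

MRP = (16.35% − 5.51%) / (1.69 − 0.33) = 7.9706%
R_f = 5.51% − 0.33 × 7.9706% = 2.8797%
β_Talbot = Cov / Var(R_m) = 0.08408 / 0.04076 = 2.0628
E(R_Talbot) = R_f + β × MRP = 2.8797% + 2.0628 × 7.9706% = 19.32%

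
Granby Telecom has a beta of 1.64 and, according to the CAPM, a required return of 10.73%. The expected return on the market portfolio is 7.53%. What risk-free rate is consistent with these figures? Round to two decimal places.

E(R) = R_f + β(E(R_m) − R_f) = R_f(1 − β) + β·E(R_m)
10.73% = R_f × (1 − 1.64) + 1.64 × 7.53%
10.73% = R_f × -0.64 + 12.3492%
R_f = (10.73% − 12.3492%) / -0.64 = 2.53%

2.53%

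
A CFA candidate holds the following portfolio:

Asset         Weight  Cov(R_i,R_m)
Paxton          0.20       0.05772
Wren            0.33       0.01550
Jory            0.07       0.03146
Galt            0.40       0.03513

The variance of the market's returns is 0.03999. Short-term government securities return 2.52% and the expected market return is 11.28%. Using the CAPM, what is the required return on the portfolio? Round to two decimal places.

β_Paxton = 0.05772 / 0.03999 = 1.4434
β_Wren = 0.01550 / 0.03999 = 0.3876
β_Jory = 0.03146 / 0.03999 = 0.7867
β_Galt = 0.03513 / 0.03999 = 0.8785
β_P = Σ w_i β_i = 0.20×1.4434 + 0.33×0.3876 + 0.07×0.7867 + 0.40×0.8785 = 0.8231
MRP = 11.28% − 2.52% = 8.76%
E(R_P) = R_f + β_P × MRP = 2.52% + 0.8231 × 8.76% = 9.73%

9.73%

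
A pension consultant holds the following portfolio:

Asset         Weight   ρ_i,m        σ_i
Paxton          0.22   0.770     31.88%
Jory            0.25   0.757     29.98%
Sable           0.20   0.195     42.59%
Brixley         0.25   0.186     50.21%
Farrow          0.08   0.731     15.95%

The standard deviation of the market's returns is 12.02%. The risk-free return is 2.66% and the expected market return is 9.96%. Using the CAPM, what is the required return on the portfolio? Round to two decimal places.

β_Paxton = 0.770 × 31.88% / 12.02% = 2.0422
β_Jory = 0.757 × 29.98% / 12.02% = 1.8881
β_Sable = 0.195 × 42.59% / 12.02% = 0.6909
β_Brixley = 0.186 × 50.21% / 12.02% = 0.7770
β_Farrow = 0.731 × 15.95% / 12.02% = 0.9700
β_P = Σ w_i β_i = 0.22×2.0422 + 0.25×1.8881 + 0.20×0.6909 + 0.25×0.7770 + 0.08×0.9700 = 1.3313
MRP = 9.96% − 2.66% = 7.30%
E(R_P) = R_f + β_P × MRP = 2.66% + 1.3313 × 7.30% = 12.38%

12.38%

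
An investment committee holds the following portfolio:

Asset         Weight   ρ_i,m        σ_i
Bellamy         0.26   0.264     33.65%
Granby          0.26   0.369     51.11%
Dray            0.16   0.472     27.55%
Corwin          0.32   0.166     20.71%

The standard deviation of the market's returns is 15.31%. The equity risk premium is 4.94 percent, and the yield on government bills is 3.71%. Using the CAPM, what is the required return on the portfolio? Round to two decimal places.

β_Bellamy = 0.264 × 33.65% / 15.31% = 0.5802
β_Granby = 0.369 × 51.11% / 15.31% = 1.2318
β_Dray = 0.472 × 27.55% / 15.31% = 0.8494
β_Corwin = 0.166 × 20.71% / 15.31% = 0.2245
β_P = Σ w_i β_i = 0.26×0.5802 + 0.26×1.2318 + 0.16×0.8494 + 0.32×0.2245 = 0.6789
E(R_P) = R_f + β_P × MRP = 3.71% + 0.6789 × 4.94% = 7.06%

7.06%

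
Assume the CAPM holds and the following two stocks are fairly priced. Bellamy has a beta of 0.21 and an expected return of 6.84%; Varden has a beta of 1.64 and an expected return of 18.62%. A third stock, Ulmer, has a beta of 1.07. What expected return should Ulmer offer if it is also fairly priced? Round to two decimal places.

13.92%

MRP (SML slope) = (18.62% − 6.84%) / (1.64 − 0.21) = 11.78% / 1.43 = 8.2378%
R_f (intercept) = 6.84% − 0.21 × 8.2378% = 5.1101%
E(R_Ulmer) = R_f + β × MRP = 5.1101% + 1.07 × 8.2378% = 13.92%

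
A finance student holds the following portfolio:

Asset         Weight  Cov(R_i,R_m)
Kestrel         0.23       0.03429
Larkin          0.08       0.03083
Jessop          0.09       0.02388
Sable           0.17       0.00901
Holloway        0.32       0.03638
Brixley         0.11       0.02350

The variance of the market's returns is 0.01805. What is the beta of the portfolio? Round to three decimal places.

1.566

β_Kestrel = 0.03429 / 0.01805 = 1.8997
β_Larkin = 0.03083 / 0.01805 = 1.7080
β_Jessop = 0.02388 / 0.01805 = 1.3230
β_Sable = 0.00901 / 0.01805 = 0.4992
β_Holloway = 0.03638 / 0.01805 = 2.0155
β_Brixley = 0.02350 / 0.01805 = 1.3019
β_P = Σ w_i β_i = 0.23×1.8997 + 0.08×1.7080 + 0.09×1.3230 + 0.17×0.4992 + 0.32×2.0155 + 0.11×1.3019 = 1.5657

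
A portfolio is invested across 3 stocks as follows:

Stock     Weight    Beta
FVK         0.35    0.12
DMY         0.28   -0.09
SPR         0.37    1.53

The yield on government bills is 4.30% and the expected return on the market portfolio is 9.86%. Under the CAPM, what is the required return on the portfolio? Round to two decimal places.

β_P = Σ w_i β_i = 0.35×0.12 + 0.28×-0.09 + 0.37×1.53 = 0.5829
MRP = 9.86% − 4.30% = 5.56%
E(R_P) = R_f + β_P × MRP = 4.30% + 0.5829 × 5.56% = 7.54%

7.54%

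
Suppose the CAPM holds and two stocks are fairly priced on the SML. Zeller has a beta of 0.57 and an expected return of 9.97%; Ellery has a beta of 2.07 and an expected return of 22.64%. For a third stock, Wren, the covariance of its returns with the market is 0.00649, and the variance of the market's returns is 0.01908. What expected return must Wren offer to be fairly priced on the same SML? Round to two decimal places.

8.03%

MRP = (22.64% − 9.97%) / (2.07 − 0.57) = 8.4467%
R_f = 9.97% − 0.57 × 8.4467% = 5.1554%
β_Wren = Cov / Var(R_m) = 0.00649 / 0.01908 = 0.3401
E(R_Wren) = R_f + β × MRP = 5.1554% + 0.3401 × 8.4467% = 8.03%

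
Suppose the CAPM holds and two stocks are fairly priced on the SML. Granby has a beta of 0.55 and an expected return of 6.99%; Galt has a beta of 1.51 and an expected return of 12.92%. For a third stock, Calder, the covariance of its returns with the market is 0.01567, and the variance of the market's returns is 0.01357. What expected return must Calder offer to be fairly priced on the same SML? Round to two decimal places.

MRP = (12.92% − 6.99%) / (1.51 − 0.55) = 6.1771%
R_f = 6.99% − 0.55 × 6.1771% = 3.5926%
β_Calder = Cov / Var(R_m) = 0.01567 / 0.01357 = 1.1548
E(R_Calder) = R_f + β × MRP = 3.5926% + 1.1548 × 6.1771% = 10.73%

10.73%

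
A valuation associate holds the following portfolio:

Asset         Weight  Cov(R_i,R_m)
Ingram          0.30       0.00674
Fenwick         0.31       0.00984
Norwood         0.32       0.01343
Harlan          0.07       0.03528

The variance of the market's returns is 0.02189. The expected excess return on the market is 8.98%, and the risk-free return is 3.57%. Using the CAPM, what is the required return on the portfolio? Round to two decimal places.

β_Ingram = 0.00674 / 0.02189 = 0.3079
β_Fenwick = 0.00984 / 0.02189 = 0.4495
β_Norwood = 0.01343 / 0.02189 = 0.6135
β_Harlan = 0.03528 / 0.02189 = 1.6117
β_P = Σ w_i β_i = 0.30×0.3079 + 0.31×0.4495 + 0.32×0.6135 + 0.07×1.6117 = 0.5409
E(R_P) = R_f + β_P × MRP = 3.57% + 0.5409 × 8.98% = 8.43%

8.43%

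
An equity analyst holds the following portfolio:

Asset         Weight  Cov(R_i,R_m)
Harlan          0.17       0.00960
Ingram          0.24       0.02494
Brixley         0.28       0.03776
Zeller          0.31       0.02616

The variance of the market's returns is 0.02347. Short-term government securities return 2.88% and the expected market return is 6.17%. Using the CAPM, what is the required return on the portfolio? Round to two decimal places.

6.57%

β_Harlan = 0.00960 / 0.02347 = 0.4090
β_Ingram = 0.02494 / 0.02347 = 1.0626
β_Brixley = 0.03776 / 0.02347 = 1.6089
β_Zeller = 0.02616 / 0.02347 = 1.1146
β_P = Σ w_i β_i = 0.17×0.4090 + 0.24×1.0626 + 0.28×1.6089 + 0.31×1.1146 = 1.1206
MRP = 6.17% − 2.88% = 3.29%
E(R_P) = R_f + β_P × MRP = 2.88% + 1.1206 × 3.29% = 6.57%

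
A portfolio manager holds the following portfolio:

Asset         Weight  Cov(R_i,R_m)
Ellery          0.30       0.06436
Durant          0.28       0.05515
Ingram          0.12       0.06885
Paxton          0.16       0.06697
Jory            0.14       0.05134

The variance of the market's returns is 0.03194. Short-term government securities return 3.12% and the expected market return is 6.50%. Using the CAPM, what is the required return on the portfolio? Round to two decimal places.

β_Ellery = 0.06436 / 0.03194 = 2.0150
β_Durant = 0.05515 / 0.03194 = 1.7267
β_Ingram = 0.06885 / 0.03194 = 2.1556
β_Paxton = 0.06697 / 0.03194 = 2.0967
β_Jory = 0.05134 / 0.03194 = 1.6074
β_P = Σ w_i β_i = 0.30×2.0150 + 0.28×1.7267 + 0.12×2.1556 + 0.16×2.0967 + 0.14×1.6074 = 1.9072
MRP = 6.50% − 3.12% = 3.38%
E(R_P) = R_f + β_P × MRP = 3.12% + 1.9072 × 3.38% = 9.57%

9.57%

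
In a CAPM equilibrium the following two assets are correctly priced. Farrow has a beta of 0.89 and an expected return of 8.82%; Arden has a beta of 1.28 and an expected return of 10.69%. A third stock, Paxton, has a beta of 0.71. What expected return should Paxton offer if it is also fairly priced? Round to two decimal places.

MRP (SML slope) = (10.69% − 8.82%) / (1.28 − 0.89) = 1.87% / 0.39 = 4.7949%
R_f (intercept) = 8.82% − 0.89 × 4.7949% = 4.5525%
E(R_Paxton) = R_f + β × MRP = 4.5525% + 0.71 × 4.7949% = 7.96%

7.96%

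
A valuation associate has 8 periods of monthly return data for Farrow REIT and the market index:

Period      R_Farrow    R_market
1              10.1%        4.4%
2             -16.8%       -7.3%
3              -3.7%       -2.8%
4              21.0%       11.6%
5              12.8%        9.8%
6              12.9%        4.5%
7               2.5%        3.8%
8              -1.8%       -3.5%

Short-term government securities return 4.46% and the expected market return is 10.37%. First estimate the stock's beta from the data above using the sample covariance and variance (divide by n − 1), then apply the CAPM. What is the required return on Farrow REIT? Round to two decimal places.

14.63%

Mean R_i = (10.1 − 16.8 − 3.7 + 21.0 + 12.8 + 12.9 + 2.5 − 1.8) / 8 = 4.6250%
Mean R_m = (4.4 − 7.3 − 2.8 + 11.6 + 9.8 + 4.5 + 3.8 − 3.5) / 8 = 2.5625%
Σ(R_i − R̄_i)(R_m − R̄_m) = 525.5175  ⇒  Cov = 525.5175 / 7 = 75.0739
Σ(R_m − R̄_m)² = 305.4988  ⇒  Var(R_m) = 305.4988 / 7 = 43.6427
β = Cov / Var(R_m) = 75.0739 / 43.6427 = 1.7202
MRP = 10.37% − 4.46% = 5.91%
E(R) = R_f + β × MRP = 4.46% + 1.7202 × 5.91% = 14.63%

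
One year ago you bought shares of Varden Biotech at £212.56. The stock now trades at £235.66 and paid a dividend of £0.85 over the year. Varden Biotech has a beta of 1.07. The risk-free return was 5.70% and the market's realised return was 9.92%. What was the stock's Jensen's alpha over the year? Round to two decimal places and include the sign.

+1.05%

Realised HPR = (P1 + D1 − P0) / P0 = (235.66 + 0.85 − 212.56) / 212.56 = 23.95 / 212.56 = 11.2674%
MRP = 9.92% − 5.70% = 4.22%
CAPM required = R_f + β·MRP = 5.70% + 1.07 × 4.22% = 10.2154%
α = realised − required = 11.2674% − 10.2154% = +1.05%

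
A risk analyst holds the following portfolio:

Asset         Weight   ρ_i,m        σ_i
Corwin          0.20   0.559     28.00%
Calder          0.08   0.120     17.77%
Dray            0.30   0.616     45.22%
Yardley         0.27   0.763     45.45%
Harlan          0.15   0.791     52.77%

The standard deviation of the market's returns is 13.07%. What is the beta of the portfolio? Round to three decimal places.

2.087

β_Corwin = 0.559 × 28.00% / 13.07% = 1.1976
β_Calder = 0.120 × 17.77% / 13.07% = 0.1632
β_Dray = 0.616 × 45.22% / 13.07% = 2.1313
β_Yardley = 0.763 × 45.45% / 13.07% = 2.6533
β_Harlan = 0.791 × 52.77% / 13.07% = 3.1937
β_P = Σ w_i β_i = 0.20×1.1976 + 0.08×0.1632 + 0.30×2.1313 + 0.27×2.6533 + 0.15×3.1937 = 2.0874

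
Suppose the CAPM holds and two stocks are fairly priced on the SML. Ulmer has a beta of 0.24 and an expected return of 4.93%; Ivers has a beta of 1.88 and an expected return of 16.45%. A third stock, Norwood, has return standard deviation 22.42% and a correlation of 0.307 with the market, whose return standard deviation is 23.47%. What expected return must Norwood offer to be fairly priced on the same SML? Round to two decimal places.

5.30%

MRP = (16.45% − 4.93%) / (1.88 − 0.24) = 7.0244%
R_f = 4.93% − 0.24 × 7.0244% = 3.2441%
β_Norwood = ρ·σ_i/σ_m = 0.307 × 22.42 / 23.47 = 0.2933
E(R_Norwood) = R_f + β × MRP = 3.2441% + 0.2933 × 7.0244% = 5.30%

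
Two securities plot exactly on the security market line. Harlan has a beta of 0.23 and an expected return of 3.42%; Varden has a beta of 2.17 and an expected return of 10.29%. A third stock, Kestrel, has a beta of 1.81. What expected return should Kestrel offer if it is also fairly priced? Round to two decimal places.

9.02%

MRP (SML slope) = (10.29% − 3.42%) / (2.17 − 0.23) = 6.87% / 1.94 = 3.5412%
R_f (intercept) = 3.42% − 0.23 × 3.5412% = 2.6055%
E(R_Kestrel) = R_f + β × MRP = 2.6055% + 1.81 × 3.5412% = 9.02%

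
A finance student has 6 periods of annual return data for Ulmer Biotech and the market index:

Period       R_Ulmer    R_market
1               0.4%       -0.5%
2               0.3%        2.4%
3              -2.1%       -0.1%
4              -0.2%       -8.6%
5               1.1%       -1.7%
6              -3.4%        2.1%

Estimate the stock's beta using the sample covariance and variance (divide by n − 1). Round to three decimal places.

-0.133

Mean R_i = (0.4 + 0.3 − 2.1 − 0.2 + 1.1 − 3.4) / 6 = -0.6500%
Mean R_m = (-0.5 + 2.4 − 0.1 − 8.6 − 1.7 + 2.1) / 6 = -1.0667%
Σ(R_i − R̄_i)(R_m − R̄_m) = -10.7200  ⇒  Cov = -10.7200 / 5 = -2.1440
Σ(R_m − R̄_m)² = 80.4533  ⇒  Var(R_m) = 80.4533 / 5 = 16.0907
β = Cov / Var(R_m) = -2.1440 / 16.0907 = -0.1332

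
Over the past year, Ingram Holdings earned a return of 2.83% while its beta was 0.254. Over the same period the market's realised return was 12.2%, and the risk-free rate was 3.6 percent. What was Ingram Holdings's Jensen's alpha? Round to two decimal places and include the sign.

Market excess return = 12.2% − 3.6% = 8.60%
CAPM benchmark = R_f + β(R_m − R_f) = 3.6% + 0.254 × 8.6% = 5.7844%
α = actual − benchmark = 2.83% − 5.7844% = -2.95%

-2.95%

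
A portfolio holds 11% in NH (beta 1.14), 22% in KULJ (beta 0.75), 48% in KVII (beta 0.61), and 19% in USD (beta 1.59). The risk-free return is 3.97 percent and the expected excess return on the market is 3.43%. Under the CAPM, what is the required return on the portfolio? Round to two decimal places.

7.01%

β_P = Σ w_i β_i = 0.11×1.14 + 0.22×0.75 + 0.48×0.61 + 0.19×1.59 = 0.8853
E(R_P) = R_f + β_P × MRP = 3.97% + 0.8853 × 3.43% = 7.01%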